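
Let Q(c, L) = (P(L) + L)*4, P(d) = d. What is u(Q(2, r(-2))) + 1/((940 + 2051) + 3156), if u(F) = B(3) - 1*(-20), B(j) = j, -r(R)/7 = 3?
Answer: 141382/6147 ≈ 23.000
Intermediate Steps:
r(R) = -21 (r(R) = -7*3 = -21)
Q(c, L) = 8*L (Q(c, L) = (L + L)*4 = (2*L)*4 = 8*L)
u(F) = 23 (u(F) = 3 - 1*(-20) = 3 + 20 = 23)
u(Q(2, r(-2))) + 1/((940 + 2051) + 3156) = 23 + 1/((940 + 2051) + 3156) = 23 + 1/(2991 + 3156) = 23 + 1/6147 = 141382/6147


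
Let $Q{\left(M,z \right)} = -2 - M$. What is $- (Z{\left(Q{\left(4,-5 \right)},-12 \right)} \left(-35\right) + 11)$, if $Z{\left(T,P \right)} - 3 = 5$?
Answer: $269$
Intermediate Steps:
$Z{\left(T,P \right)} = 8$ ($Z{\left(T,P \right)} = 3 + 5 = 8$)
$- (Z{\left(Q{\left(4,-5 \right)},-12 \right)} \left(-35\right) + 11) = - (8 \left(-35\right) + 11) = - (-280 + 11) = \left(-1\right) \left(-269\right) = 269$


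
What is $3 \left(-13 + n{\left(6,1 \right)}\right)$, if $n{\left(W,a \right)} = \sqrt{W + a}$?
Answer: $-39 + 3 \sqrt{7} \approx -31.063$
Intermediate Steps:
$3 \left(-13 + n{\left(6,1 \right)}\right) = 3 \left(-13 + \sqrt{6 + 1}\right) = 3 \left(-13 + \sqrt{7}\right) = -39 + 3 \sqrt{7}$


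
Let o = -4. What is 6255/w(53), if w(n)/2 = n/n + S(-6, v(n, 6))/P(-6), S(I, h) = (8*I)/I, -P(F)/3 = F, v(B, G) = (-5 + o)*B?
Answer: 56295/26 ≈ 2165.2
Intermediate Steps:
v(B, G) = -9*B (v(B, G) = (-5 - 4)*B = -9*B)
P(F) = -3*F
S(I, h) = 8
w(n) = 26/9 (w(n) = 2*(n/n + 8/((-3*(-6)))) = 2*(1 + 8/18) = 2*(1 + 8*(1/18)) = 2*(1 + 4/9) = 2*(13/9) = 26/9)
6255/w(53) = 6255/(26/9) = 6255*(9/26) = 56295/26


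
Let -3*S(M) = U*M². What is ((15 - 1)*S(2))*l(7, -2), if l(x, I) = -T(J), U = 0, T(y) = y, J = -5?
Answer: 0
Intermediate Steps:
S(M) = 0 (S(M) = -0*M² = -⅓*0 = 0)
l(x, I) = 5 (l(x, I) = -1*(-5) = 5)
((15 - 1)*S(2))*l(7, -2) = ((15 - 1)*0)*5 = (14*0)*5 = 0*5 = 0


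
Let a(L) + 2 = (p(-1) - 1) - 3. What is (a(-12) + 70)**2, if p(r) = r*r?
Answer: 4225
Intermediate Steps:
p(r) = r**2
a(L) = -5 (a(L) = -2 + (((-1)**2 - 1) - 3) = -2 + ((1 - 1) - 3) = -2 + (0 - 3) = -2 - 3 = -5)
(a(-12) + 70)**2 = (-5 + 70)**2 = 65**2 = 4225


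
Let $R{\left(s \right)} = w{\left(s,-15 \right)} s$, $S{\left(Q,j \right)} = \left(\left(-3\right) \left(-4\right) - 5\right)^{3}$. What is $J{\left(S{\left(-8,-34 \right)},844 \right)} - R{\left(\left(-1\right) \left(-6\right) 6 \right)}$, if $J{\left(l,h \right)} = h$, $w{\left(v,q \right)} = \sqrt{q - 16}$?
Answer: $844 - 36 i \sqrt{31} \approx 844.0 - 200.44 i$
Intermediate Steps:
$w{\left(v,q \right)} = \sqrt{-16 + q}$
$S{\left(Q,j \right)} = 343$ ($S{\left(Q,j \right)} = \left(12 - 5\right)^{3} = 7^{3} = 343$)
$R{\left(s \right)} = i s \sqrt{31}$ ($R{\left(s \right)} = \sqrt{-16 - 15} s = \sqrt{-31} s = i \sqrt{31} s = i s \sqrt{31}$)
$J{\left(S{\left(-8,-34 \right)},844 \right)} - R{\left(\left(-1\right) \left(-6\right) 6 \right)} = 844 - i \left(-1\right) \left(-6\right) 6 \sqrt{31} = 844 - i 6 \cdot 6 \sqrt{31} = 844 - i 36 \sqrt{31} = 844 - 36 i \sqrt{31}$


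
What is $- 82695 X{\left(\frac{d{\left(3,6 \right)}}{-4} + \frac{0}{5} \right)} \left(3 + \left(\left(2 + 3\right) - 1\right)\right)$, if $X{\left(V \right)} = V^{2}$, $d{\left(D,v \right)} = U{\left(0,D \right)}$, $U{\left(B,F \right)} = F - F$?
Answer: $0$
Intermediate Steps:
$U{\left(B,F \right)} = 0$
$d{\left(D,v \right)} = 0$
$- 82695 X{\left(\frac{d{\left(3,6 \right)}}{-4} + \frac{0}{5} \right)} \left(3 + \left(\left(2 + 3\right) - 1\right)\right) = - 82695 \left(\frac{0}{-4} + \frac{0}{5}\right)^{2} \left(3 + \left(\left(2 + 3\right) - 1\right)\right) = - 82695 \left(0 \left(- \frac{1}{4}\right) + 0 \cdot \frac{1}{5}\right)^{2} \left(3 + \left(5 - 1\right)\right) = - 82695 \left(0 + 0\right)^{2} \left(3 + 4\right) = - 82695 \cdot 0^{2} \cdot 7 = - 82695 \cdot 0 \cdot 7 = \left(-82695\right) 0 = 0$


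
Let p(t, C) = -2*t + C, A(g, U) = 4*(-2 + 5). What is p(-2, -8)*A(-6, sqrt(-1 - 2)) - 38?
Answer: -86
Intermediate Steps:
A(g, U) = 12 (A(g, U) = 4*3 = 12)
p(t, C) = C - 2*t
p(-2, -8)*A(-6, sqrt(-1 - 2)) - 38 = (-8 - 2*(-2))*12 - 38 = (-8 + 4)*12 - 38 = -4*12 - 38 = -48 - 38 = -86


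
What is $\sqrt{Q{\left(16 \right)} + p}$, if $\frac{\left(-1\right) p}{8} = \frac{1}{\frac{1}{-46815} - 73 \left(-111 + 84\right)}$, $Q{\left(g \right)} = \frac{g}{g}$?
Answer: $\frac{\sqrt{529976957023951}}{23068091} \approx 0.99797$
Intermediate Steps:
$Q{\left(g \right)} = 1$
$p = - \frac{93630}{23068091}$ ($p = - \frac{8}{\frac{1}{-46815} - 73 \left(-111 + 84\right)} = - \frac{8}{- \frac{1}{46815} - -1971} = - \frac{8}{- \frac{1}{46815} + 1971} = - \frac{8}{\frac{92272364}{46815}} = \left(-8\right) \frac{46815}{92272364} = - \frac{93630}{23068091} \approx -0.0040589$)
$\sqrt{Q{\left(16 \right)} + p} = \sqrt{1 - \frac{93630}{23068091}} = \sqrt{\frac{22974461}{23068091}} = \frac{\sqrt{529976957023951}}{23068091}$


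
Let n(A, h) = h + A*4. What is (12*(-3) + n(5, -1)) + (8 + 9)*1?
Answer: 0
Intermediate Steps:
n(A, h) = h + 4*A
(12*(-3) + n(5, -1)) + (8 + 9)*1 = (12*(-3) + (-1 + 4*5)) + (8 + 9)*1 = (-36 + (-1 + 20)) + 17*1 = (-36 + 19) + 17 = -17 + 17 = 0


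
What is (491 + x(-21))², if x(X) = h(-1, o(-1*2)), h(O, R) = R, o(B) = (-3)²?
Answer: 250000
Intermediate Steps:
o(B) = 9
x(X) = 9
(491 + x(-21))² = (491 + 9)² = 500² = 250000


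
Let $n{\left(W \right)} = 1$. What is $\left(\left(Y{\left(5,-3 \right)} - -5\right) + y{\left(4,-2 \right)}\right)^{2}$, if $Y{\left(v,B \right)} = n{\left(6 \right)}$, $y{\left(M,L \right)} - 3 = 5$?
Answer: $196$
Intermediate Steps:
$y{\left(M,L \right)} = 8$ ($y{\left(M,L \right)} = 3 + 5 = 8$)
$Y{\left(v,B \right)} = 1$
$\left(\left(Y{\left(5,-3 \right)} - -5\right) + y{\left(4,-2 \right)}\right)^{2} = \left(\left(1 - -5\right) + 8\right)^{2} = \left(\left(1 + 5\right) + 8\right)^{2} = \left(6 + 8\right)^{2} = 14^{2} = 196$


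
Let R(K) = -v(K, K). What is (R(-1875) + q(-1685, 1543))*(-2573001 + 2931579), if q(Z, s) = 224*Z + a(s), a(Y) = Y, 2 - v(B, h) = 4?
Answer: -134787677310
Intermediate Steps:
v(B, h) = -2 (v(B, h) = 2 - 1*4 = 2 - 4 = -2)
R(K) = 2 (R(K) = -1*(-2) = 2)
q(Z, s) = s + 224*Z (q(Z, s) = 224*Z + s = s + 224*Z)
(R(-1875) + q(-1685, 1543))*(-2573001 + 2931579) = (2 + (1543 + 224*(-1685)))*(-2573001 + 2931579) = (2 + (1543 - 377440))*358578 = (2 - 375897)*358578 = -375895*358578 = -134787677310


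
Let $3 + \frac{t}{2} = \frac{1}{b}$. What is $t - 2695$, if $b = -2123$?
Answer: $- \frac{5734225}{2123} \approx -2701.0$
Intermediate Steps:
$t = - \frac{12740}{2123}$ ($t = -6 + \frac{2}{-2123} = -6 + 2 \left(- \frac{1}{2123}\right) = -6 - \frac{2}{2123} = - \frac{12740}{2123} \approx -6.0009$)
$t - 2695 = - \frac{12740}{2123} - 2695 = - \frac{5734225}{2123}$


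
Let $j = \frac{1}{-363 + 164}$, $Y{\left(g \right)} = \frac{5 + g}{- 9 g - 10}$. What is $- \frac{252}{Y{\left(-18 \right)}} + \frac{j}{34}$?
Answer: $\frac{259164851}{87958} \approx 2946.5$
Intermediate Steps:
$Y{\left(g \right)} = \frac{5 + g}{-10 - 9 g}$
$j = - \frac{1}{199}$ ($j = \frac{1}{-199} = - \frac{1}{199} \approx -0.0050251$)
$- \frac{252}{Y{\left(-18 \right)}} + \frac{j}{34} = - \frac{252}{\frac{1}{10 + 9 \left(-18\right)} \left(-5 - -18\right)} - \frac{1}{199 \cdot 34} = - \frac{252}{\frac{1}{10 - 162} \left(-5 + 18\right)} - \frac{1}{6766} = - \frac{252}{\frac{1}{-152} \cdot 13} - \frac{1}{6766} = - \frac{252}{\left(- \frac{1}{152}\right) 13} - \frac{1}{6766} = - \frac{252}{- \frac{13}{152}} - \frac{1}{6766} = \left(-252\right) \left(- \frac{152}{13}\right) - \frac{1}{6766} = \frac{38304}{13} - \frac{1}{6766} = \frac{259164851}{87958}$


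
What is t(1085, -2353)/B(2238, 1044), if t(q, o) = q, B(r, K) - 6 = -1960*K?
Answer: -1085/2046234 ≈ -0.00053024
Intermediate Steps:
B(r, K) = 6 - 1960*K
t(1085, -2353)/B(2238, 1044) = 1085/(6 - 1960*1044) = 1085/(6 - 2046240) = 1085/(-2046234) = 1085*(-1/2046234) = -1085/2046234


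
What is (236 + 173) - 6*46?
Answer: 133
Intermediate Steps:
(236 + 173) - 6*46 = 409 - 276 = 133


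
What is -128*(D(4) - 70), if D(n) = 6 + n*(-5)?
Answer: 10752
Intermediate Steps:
D(n) = 6 - 5*n
-128*(D(4) - 70) = -128*((6 - 5*4) - 70) = -128*((6 - 20) - 70) = -128*(-14 - 70) = -128*(-84) = 10752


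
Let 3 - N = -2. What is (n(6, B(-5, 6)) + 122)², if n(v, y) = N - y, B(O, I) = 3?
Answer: 15376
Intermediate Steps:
N = 5 (N = 3 - 1*(-2) = 3 + 2 = 5)
n(v, y) = 5 - y
(n(6, B(-5, 6)) + 122)² = ((5 - 1*3) + 122)² = ((5 - 3) + 122)² = (2 + 122)² = 124² = 15376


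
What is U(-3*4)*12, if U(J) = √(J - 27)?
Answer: 12*I*√39 ≈ 74.94*I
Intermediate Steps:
U(J) = √(-27 + J)
U(-3*4)*12 = √(-27 - 3*4)*12 = √(-27 - 12)*12 = √(-39)*12 = (I*√39)*12 = 12*I*√39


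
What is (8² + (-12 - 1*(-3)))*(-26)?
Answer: -1430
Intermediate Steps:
(8² + (-12 - 1*(-3)))*(-26) = (64 + (-12 + 3))*(-26) = (64 - 9)*(-26) = 55*(-26) = -1430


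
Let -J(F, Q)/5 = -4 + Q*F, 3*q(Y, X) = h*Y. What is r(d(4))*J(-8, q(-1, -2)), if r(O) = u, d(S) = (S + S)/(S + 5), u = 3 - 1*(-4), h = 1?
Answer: 140/3 ≈ 46.667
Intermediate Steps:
u = 7 (u = 3 + 4 = 7)
d(S) = 2*S/(5 + S) (d(S) = (2*S)/(5 + S) = 2*S/(5 + S))
r(O) = 7
q(Y, X) = Y/3 (q(Y, X) = (1*Y)/3 = Y/3)
J(F, Q) = 20 - 5*F*Q (J(F, Q) = -5*(-4 + Q*F) = -5*(-4 + F*Q) = 20 - 5*F*Q)
r(d(4))*J(-8, q(-1, -2)) = 7*(20 - 5*(-8)*(1/3)*(-1)) = 7*(20 - 5*(-8)*(-1/3)) = 7*(20 - 40/3) = 7*(20/3) = 140/3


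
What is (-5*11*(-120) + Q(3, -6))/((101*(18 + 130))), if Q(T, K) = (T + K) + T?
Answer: 1650/3737 ≈ 0.44153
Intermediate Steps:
Q(T, K) = K + 2*T (Q(T, K) = (K + T) + T = K + 2*T)
(-5*11*(-120) + Q(3, -6))/((101*(18 + 130))) = (-5*11*(-120) + (-6 + 2*3))/((101*(18 + 130))) = (-55*(-120) + (-6 + 6))/((101*148)) = (6600 + 0)/14948 = 6600*(1/14948) = 1650/3737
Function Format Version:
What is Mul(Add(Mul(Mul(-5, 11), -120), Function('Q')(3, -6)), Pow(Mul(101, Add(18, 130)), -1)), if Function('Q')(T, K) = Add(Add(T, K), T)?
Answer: Rational(1650, 3737) ≈ 0.44153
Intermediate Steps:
Function('Q')(T, K) = Add(K, Mul(2, T)) (Function('Q')(T, K) = Add(Add(K, T), T) = Add(K, Mul(2, T)))
Mul(Add(Mul(Mul(-5, 11), -120), Function('Q')(3, -6)), Pow(Mul(101, Add(18, 130)), -1)) = Mul(Add(Mul(Mul(-5, 11), -120), Add(-6, Mul(2, 3))), Pow(Mul(101, Add(18, 130)), -1)) = Mul(Add(Mul(-55, -120), Add(-6, 6)), Pow(Mul(101, 148), -1)) = Mul(Add(6600, 0), Pow(14948, -1)) = Mul(6600, Rational(1, 14948)) = Rational(1650, 3737)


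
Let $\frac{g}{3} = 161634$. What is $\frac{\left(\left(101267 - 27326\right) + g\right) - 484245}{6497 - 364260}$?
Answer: $- \frac{74598}{357763} \approx -0.20851$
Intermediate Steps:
$g = 484902$ ($g = 3 \cdot 161634 = 484902$)
$\frac{\left(\left(101267 - 27326\right) + g\right) - 484245}{6497 - 364260} = \frac{\left(\left(101267 - 27326\right) + 484902\right) - 484245}{6497 - 364260} = \frac{\left(\left(101267 - 27326\right) + 484902\right) - 484245}{-357763} = \left(\left(73941 + 484902\right) - 484245\right) \left(- \frac{1}{357763}\right) = \left(558843 - 484245\right) \left(- \frac{1}{357763}\right) = 74598 \left(- \frac{1}{357763}\right) = - \frac{74598}{357763}$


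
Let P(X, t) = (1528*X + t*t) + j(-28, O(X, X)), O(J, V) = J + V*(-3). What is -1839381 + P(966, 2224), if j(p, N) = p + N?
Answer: 4580883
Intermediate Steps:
O(J, V) = J - 3*V
j(p, N) = N + p
P(X, t) = -28 + t² + 1526*X (P(X, t) = (1528*X + t*t) + ((X - 3*X) - 28) = (1528*X + t²) + (-2*X - 28) = (t² + 1528*X) + (-28 - 2*X) = -28 + t² + 1526*X)
-1839381 + P(966, 2224) = -1839381 + (-28 + 2224² + 1526*966) = -1839381 + (-28 + 4946176 + 1474116) = -1839381 + 6420264 = 4580883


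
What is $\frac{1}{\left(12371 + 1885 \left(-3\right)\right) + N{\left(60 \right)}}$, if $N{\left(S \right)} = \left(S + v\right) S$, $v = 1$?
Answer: $\frac{1}{10376} \approx 9.6376 \cdot 10^{-5}$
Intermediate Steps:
$N{\left(S \right)} = S \left(1 + S\right)$ ($N{\left(S \right)} = \left(S + 1\right) S = \left(1 + S\right) S = S \left(1 + S\right)$)
$\frac{1}{\left(12371 + 1885 \left(-3\right)\right) + N{\left(60 \right)}} = \frac{1}{\left(12371 + 1885 \left(-3\right)\right) + 60 \left(1 + 60\right)} = \frac{1}{\left(12371 - 5655\right) + 60 \cdot 61} = \frac{1}{6716 + 3660} = \frac{1}{10376}$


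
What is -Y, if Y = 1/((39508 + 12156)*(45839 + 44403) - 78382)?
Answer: -1/4662184306 ≈ -2.1449e-10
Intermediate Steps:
Y = 1/4662184306 (Y = 1/(51664*90242 - 78382) = 1/(4662262688 - 78382) = 1/4662184306 ≈ 2.1449e-10)
-Y = -1*1/4662184306 = -1/4662184306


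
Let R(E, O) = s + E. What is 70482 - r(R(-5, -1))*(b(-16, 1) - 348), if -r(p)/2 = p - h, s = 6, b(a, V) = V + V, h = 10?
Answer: 76710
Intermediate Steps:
b(a, V) = 2*V
R(E, O) = 6 + E
r(p) = 20 - 2*p (r(p) = -2*(p - 1*10) = -2*(p - 10) = -2*(-10 + p) = 20 - 2*p)
70482 - r(R(-5, -1))*(b(-16, 1) - 348) = 70482 - (20 - 2*(6 - 5))*(2*1 - 348) = 70482 - (20 - 2*1)*(2 - 348) = 70482 - (20 - 2)*(-346) = 70482 - 18*(-346) = 70482 - 1*(-6228) = 70482 + 6228 = 76710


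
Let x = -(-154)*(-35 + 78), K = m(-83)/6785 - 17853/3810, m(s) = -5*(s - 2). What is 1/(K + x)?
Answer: 1723390/11404321023 ≈ 0.00015112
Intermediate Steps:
m(s) = 10 - 5*s (m(s) = -5*(-2 + s) = 10 - 5*s)
K = -7967557/1723390 (K = (10 - 5*(-83))/6785 - 17853/3810 = (10 + 415)*(1/6785) - 17853*1/3810 = 425*(1/6785) - 5951/1270 = 85/1357 - 5951/1270 = -7967557/1723390 ≈ -4.6232)
x = 6622 (x = -(-154)*43 = -14*(-473) = 6622)
1/(K + x) = 1/(-7967557/1723390 + 6622) = 1/(11404321023/1723390) = 1723390/11404321023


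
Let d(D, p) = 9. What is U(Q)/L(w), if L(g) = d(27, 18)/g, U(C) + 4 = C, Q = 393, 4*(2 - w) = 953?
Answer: -40845/4 ≈ -10211.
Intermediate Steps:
w = -945/4 (w = 2 - ¼*953 = 2 - 953/4 = -945/4 ≈ -236.25)
U(C) = -4 + C
L(g) = 9/g
U(Q)/L(w) = (-4 + 393)/((9/(-945/4))) = 389/((9*(-4/945))) = 389/(-4/105) = 389*(-105/4) = -40845/4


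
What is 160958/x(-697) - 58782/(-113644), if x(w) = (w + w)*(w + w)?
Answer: 8282450594/13802319499 ≈ 0.60008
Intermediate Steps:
x(w) = 4*w² (x(w) = (2*w)*(2*w) = 4*w²)
160958/x(-697) - 58782/(-113644) = 160958/((4*(-697)²)) - 58782/(-113644) = 160958/((4*485809)) - 58782*(-1/113644) = 160958/1943236 + 29391/56822 = 160958*(1/1943236) + 29391/56822 = 80479/971618 + 29391/56822 = 8282450594/13802319499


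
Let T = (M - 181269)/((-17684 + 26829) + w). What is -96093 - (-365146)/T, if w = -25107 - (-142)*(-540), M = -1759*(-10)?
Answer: 18099449585/163679 ≈ 1.1058e+5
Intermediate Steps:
M = 17590
w = -101787 (w = -25107 - 1*76680 = -25107 - 76680 = -101787)
T = 163679/92642 (T = (17590 - 181269)/((-17684 + 26829) - 101787) = -163679/(9145 - 101787) = -163679/(-92642) = -163679*(-1/92642) = 163679/92642 ≈ 1.7668)
-96093 - (-365146)/T = -96093 - (-365146)/163679/92642 = -96093 - (-365146)*92642/163679 = -96093 - 1*(-33827855732/163679) = -96093 + 33827855732/163679 = 18099449585/163679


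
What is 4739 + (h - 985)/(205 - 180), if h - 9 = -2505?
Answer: 114994/25 ≈ 4599.8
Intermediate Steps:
h = -2496 (h = 9 - 2505 = -2496)
4739 + (h - 985)/(205 - 180) = 4739 + (-2496 - 985)/(205 - 180) = 4739 - 3481/25 = 114994/25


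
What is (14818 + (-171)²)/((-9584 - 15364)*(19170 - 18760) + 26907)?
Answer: -44059/10201773 ≈ -0.0043188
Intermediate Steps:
(14818 + (-171)²)/((-9584 - 15364)*(19170 - 18760) + 26907) = (14818 + 29241)/(-24948*410 + 26907) = 44059/(-10228680 + 26907) = 44059/(-10201773) = 44059*(-1/10201773) = -44059/10201773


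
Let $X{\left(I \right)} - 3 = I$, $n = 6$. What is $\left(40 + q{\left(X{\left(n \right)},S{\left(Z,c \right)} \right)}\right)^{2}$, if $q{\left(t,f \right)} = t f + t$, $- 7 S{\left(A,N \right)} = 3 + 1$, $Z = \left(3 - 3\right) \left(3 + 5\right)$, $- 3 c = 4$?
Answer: $\frac{94249}{49} \approx 1923.4$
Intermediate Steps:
$c = - \frac{4}{3}$ ($c = \left(- \frac{1}{3}\right) 4 = - \frac{4}{3} \approx -1.3333$)
$X{\left(I \right)} = 3 + I$
$Z = 0$ ($Z = 0 \cdot 8 = 0$)
$S{\left(A,N \right)} = - \frac{4}{7}$ ($S{\left(A,N \right)} = - \frac{3 + 1}{7} = \left(- \frac{1}{7}\right) 4 = - \frac{4}{7}$)
$q{\left(t,f \right)} = t + f t$ ($q{\left(t,f \right)} = f t + t = t + f t$)
$\left(40 + q{\left(X{\left(n \right)},S{\left(Z,c \right)} \right)}\right)^{2} = \left(40 + \left(3 + 6\right) \left(1 - \frac{4}{7}\right)\right)^{2} = \left(40 + 9 \cdot \frac{3}{7}\right)^{2} = \left(40 + \frac{27}{7}\right)^{2} = \left(\frac{307}{7}\right)^{2} = \frac{94249}{49}$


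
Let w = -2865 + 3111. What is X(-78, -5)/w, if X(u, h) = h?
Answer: -5/246 ≈ -0.020325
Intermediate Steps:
w = 246
X(-78, -5)/w = -5/246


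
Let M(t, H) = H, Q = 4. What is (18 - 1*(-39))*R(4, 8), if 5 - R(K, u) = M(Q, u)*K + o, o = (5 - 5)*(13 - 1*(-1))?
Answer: -1539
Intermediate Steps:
o = 0 (o = 0*(13 + 1) = 0*14 = 0)
R(K, u) = 5 - K*u (R(K, u) = 5 - (u*K + 0) = 5 - (K*u + 0) = 5 - K*u)
(18 - 1*(-39))*R(4, 8) = (18 - 1*(-39))*(5 - 1*4*8) = (18 + 39)*(5 - 32) = 57*(-27) = -1539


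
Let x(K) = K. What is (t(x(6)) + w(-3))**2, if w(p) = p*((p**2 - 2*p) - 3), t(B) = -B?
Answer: 1764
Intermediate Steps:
w(p) = p*(-3 + p**2 - 2*p)
(t(x(6)) + w(-3))**2 = (-1*6 - 3*(-3 + (-3)**2 - 2*(-3)))**2 = (-6 - 3*(-3 + 9 + 6))**2 = (-6 - 3*12)**2 = (-6 - 36)**2 = (-42)**2 = 1764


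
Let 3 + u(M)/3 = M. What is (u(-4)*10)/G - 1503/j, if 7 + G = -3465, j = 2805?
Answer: -110223/231880 ≈ -0.47535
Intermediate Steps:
u(M) = -9 + 3*M
G = -3472 (G = -7 - 3465 = -3472)
(u(-4)*10)/G - 1503/j = ((-9 + 3*(-4))*10)/(-3472) - 1503/2805 = ((-9 - 12)*10)*(-1/3472) - 1503*1/2805 = -21*10*(-1/3472) - 501/935 = -210*(-1/3472) - 501/935 = 15/248 - 501/935 = -110223/231880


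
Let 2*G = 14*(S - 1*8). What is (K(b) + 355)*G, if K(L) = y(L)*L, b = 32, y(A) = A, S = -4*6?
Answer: -308896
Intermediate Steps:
S = -24
G = -224 (G = (14*(-24 - 1*8))/2 = (14*(-24 - 8))/2 = (14*(-32))/2 = (1/2)*(-448) = -224)
K(L) = L**2 (K(L) = L*L = L**2)
(K(b) + 355)*G = (32**2 + 355)*(-224) = (1024 + 355)*(-224) = 1379*(-224) = -308896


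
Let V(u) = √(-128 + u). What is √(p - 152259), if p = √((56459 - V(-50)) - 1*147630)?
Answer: √(-152259 + √(-91171 - I*√178)) ≈ 0.387 - 390.2*I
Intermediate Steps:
p = √(-91171 - I*√178) (p = √((56459 - √(-128 - 50)) - 1*147630) = √((56459 - √(-178)) - 147630) = √((56459 - I*√178) - 147630) = √(-91171 - I*√178) ≈ 0.022 - 301.95*I)
√(p - 152259) = √(√(-91171 - I*√178) - 152259) = √(-152259 + √(-91171 - I*√178))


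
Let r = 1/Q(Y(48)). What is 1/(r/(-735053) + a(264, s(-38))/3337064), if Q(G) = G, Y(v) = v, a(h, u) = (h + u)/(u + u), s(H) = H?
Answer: -7358756713176/6766013 ≈ -1.0876e+6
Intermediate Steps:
a(h, u) = (h + u)/(2*u) (a(h, u) = (h + u)/((2*u)) = (h + u)*(1/(2*u)) = (h + u)/(2*u))
r = 1/48 ≈ 0.020833
1/(r/(-735053) + a(264, s(-38))/3337064) = 1/((1/48)/(-735053) + ((1/2)*(264 - 38)/(-38))/3337064) = 1/((1/48)*(-1/735053) + ((1/2)*(-1/38)*226)*(1/3337064)) = 1/(-1/35282544 - 113/38*1/3337064) = 1/(-1/35282544 - 113/126808432) = 1/(-6766013/7358756713176) = -7358756713176/6766013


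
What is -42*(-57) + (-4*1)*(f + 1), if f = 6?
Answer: 2366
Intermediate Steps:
-42*(-57) + (-4*1)*(f + 1) = -42*(-57) + (-4*1)*(6 + 1) = 2394 - 4*7 = 2394 - 28 = 2366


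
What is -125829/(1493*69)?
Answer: -41943/34339 ≈ -1.2214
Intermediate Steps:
-125829/(1493*69) = -125829/103017 = -125829*1/103017 = -41943/34339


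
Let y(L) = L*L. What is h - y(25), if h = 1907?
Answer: 1282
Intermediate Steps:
y(L) = L**2
h - y(25) = 1907 - 1*25**2 = 1907 - 1*625 = 1907 - 625 = 1282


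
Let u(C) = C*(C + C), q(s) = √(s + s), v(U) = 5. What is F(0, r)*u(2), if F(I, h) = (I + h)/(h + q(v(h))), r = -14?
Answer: 784/93 + 56*√10/93 ≈ 10.334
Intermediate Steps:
q(s) = √2*√s (q(s) = √(2*s) = √2*√s)
F(I, h) = (I + h)/(h + √10) (F(I, h) = (I + h)/(h + √2*√5) = (I + h)/(h + √10))
u(C) = 2*C² (u(C) = C*(2*C) = 2*C²)
F(0, r)*u(2) = ((0 - 14)/(-14 + √10))*(2*2²) = (-14/(-14 + √10))*(2*4) = -14/(-14 + √10)*8 = -112/(-14 + √10)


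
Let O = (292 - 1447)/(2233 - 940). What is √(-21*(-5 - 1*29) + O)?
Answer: 23*√250411/431 ≈ 26.704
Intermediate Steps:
O = -385/431 (O = -1155/1293 = -1155*1/1293 = -385/431 ≈ -0.89327)
√(-21*(-5 - 1*29) + O) = √(-21*(-5 - 1*29) - 385/431) = √(-21*(-5 - 29) - 385/431) = √(-21*(-34) - 385/431) = √(714 - 385/431) = √(307349/431) = 23*√250411/431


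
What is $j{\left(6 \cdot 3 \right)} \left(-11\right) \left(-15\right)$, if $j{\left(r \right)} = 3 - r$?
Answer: $-2475$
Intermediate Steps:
$j{\left(6 \cdot 3 \right)} \left(-11\right) \left(-15\right) = \left(3 - 6 \cdot 3\right) \left(-11\right) \left(-15\right) = \left(3 - 18\right) \left(-11\right) \left(-15\right) = \left(-15\right) \left(-11\right) \left(-15\right) = 165 \left(-15\right) = -2475$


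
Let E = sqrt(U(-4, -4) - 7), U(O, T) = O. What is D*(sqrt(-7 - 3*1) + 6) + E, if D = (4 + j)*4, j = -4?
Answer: I*sqrt(11) ≈ 3.3166*I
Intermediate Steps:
E = I*sqrt(11) (E = sqrt(-4 - 7) = sqrt(-11) = I*sqrt(11) ≈ 3.3166*I)
D = 0 (D = (4 - 4)*4 = 0*4 = 0)
D*(sqrt(-7 - 3*1) + 6) + E = 0*(sqrt(-7 - 3*1) + 6) + I*sqrt(11) = 0*(sqrt(-7 - 3) + 6) + I*sqrt(11) = 0*(sqrt(-10) + 6) + I*sqrt(11) = 0*(I*sqrt(10) + 6) + I*sqrt(11) = 0*(6 + I*sqrt(10)) + I*sqrt(11) = 0 + I*sqrt(11) = I*sqrt(11)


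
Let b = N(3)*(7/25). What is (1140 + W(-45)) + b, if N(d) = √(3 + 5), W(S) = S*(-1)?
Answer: 1185 + 14*√2/25 ≈ 1185.8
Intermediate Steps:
W(S) = -S
N(d) = 2*√2 (N(d) = √8 = 2*√2)
b = 14*√2/25 (b = (2*√2)*(7/25) = 14*√2/25 ≈ 0.79196)
(1140 + W(-45)) + b = (1140 - 1*(-45)) + 14*√2/25 = (1140 + 45) + 14*√2/25 = 1185 + 14*√2/25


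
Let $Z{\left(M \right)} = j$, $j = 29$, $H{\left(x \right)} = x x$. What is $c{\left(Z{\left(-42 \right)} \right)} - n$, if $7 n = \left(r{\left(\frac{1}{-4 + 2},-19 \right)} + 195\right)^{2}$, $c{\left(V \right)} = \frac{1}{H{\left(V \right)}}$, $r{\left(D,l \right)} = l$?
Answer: $- \frac{26050809}{5887} \approx -4425.1$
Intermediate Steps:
$H{\left(x \right)} = x^{2}$
$Z{\left(M \right)} = 29$
$c{\left(V \right)} = \frac{1}{V^{2}}$
$n = \frac{30976}{7}$ ($n = \frac{\left(-19 + 195\right)^{2}}{7} = \frac{176^{2}}{7} = \frac{1}{7} \cdot 30976 = \frac{30976}{7} \approx 4425.1$)
$c{\left(Z{\left(-42 \right)} \right)} - n = \frac{1}{841} - \frac{30976}{7} = - \frac{26050809}{5887}$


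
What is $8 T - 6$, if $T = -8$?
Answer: $-70$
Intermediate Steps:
$8 T - 6 = 8 \left(-8\right) - 6 = -64 - 6 = -70$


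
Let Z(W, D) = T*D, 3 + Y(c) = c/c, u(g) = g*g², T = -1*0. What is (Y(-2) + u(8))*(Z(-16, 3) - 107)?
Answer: -54570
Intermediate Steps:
T = 0
u(g) = g³
Y(c) = -2 (Y(c) = -3 + c/c = -3 + 1 = -2)
Z(W, D) = 0 (Z(W, D) = 0*D = 0)
(Y(-2) + u(8))*(Z(-16, 3) - 107) = (-2 + 8³)*(0 - 107) = (-2 + 512)*(-107) = 510*(-107) = -54570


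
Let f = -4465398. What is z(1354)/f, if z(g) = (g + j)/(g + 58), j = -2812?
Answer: 243/1050856996 ≈ 2.3124e-7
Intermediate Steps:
z(g) = (-2812 + g)/(58 + g) (z(g) = (g - 2812)/(g + 58) = (-2812 + g)/(58 + g))
z(1354)/f = ((-2812 + 1354)/(58 + 1354))/(-4465398) = (-1458/1412)*(-1/4465398) = ((1/1412)*(-1458))*(-1/4465398) = -729/706*(-1/4465398) = 243/1050856996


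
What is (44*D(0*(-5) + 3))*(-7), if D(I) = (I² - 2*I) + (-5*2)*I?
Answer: 8316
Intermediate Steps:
D(I) = I² - 12*I (D(I) = (I² - 2*I) - 10*I = I² - 12*I)
(44*D(0*(-5) + 3))*(-7) = (44*((0*(-5) + 3)*(-12 + (0*(-5) + 3))))*(-7) = (44*((0 + 3)*(-12 + (0 + 3))))*(-7) = (44*(3*(-12 + 3)))*(-7) = (44*(3*(-9)))*(-7) = (44*(-27))*(-7) = -1188*(-7) = 8316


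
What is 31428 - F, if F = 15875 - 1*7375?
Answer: 22928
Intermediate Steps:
F = 8500 (F = 15875 - 7375 = 8500)
31428 - F = 31428 - 1*8500 = 31428 - 8500 = 22928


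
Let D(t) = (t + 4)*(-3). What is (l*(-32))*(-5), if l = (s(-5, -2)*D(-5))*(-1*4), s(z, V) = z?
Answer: 9600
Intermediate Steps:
D(t) = -12 - 3*t (D(t) = (4 + t)*(-3) = -12 - 3*t)
l = 60 (l = (-5*(-12 - 3*(-5)))*(-1*4) = -5*(-12 + 15)*(-4) = -5*3*(-4) = -15*(-4) = 60)
(l*(-32))*(-5) = (60*(-32))*(-5) = -1920*(-5) = 9600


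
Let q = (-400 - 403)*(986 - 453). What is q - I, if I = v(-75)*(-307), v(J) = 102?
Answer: -396685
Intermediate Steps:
q = -427999 (q = -803*533 = -427999)
I = -31314 (I = 102*(-307) = -31314)
q - I = -427999 - 1*(-31314) = -427999 + 31314 = -396685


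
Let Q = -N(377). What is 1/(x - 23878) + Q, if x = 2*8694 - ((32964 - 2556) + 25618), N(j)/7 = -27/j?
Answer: 11815147/23568532 ≈ 0.50131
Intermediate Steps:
N(j) = -189/j (N(j) = 7*(-27/j) = -189/j)
x = -38638 (x = 17388 - (30408 + 25618) = 17388 - 1*56026 = 17388 - 56026 = -38638)
Q = 189/377 (Q = -(-189)/377 = -1*(-189/377) = 189/377 ≈ 0.50133)
1/(x - 23878) + Q = 1/(-38638 - 23878) + 189/377 = 1/(-62516) + 189/377 = -1/62516 + 189/377 = 11815147/23568532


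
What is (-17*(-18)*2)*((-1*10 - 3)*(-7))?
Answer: 55692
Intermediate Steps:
(-17*(-18)*2)*((-1*10 - 3)*(-7)) = (306*2)*((-10 - 3)*(-7)) = 612*(-13*(-7)) = 612*91 = 55692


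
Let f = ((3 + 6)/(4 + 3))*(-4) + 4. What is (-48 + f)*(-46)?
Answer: 15824/7 ≈ 2260.6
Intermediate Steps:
f = -8/7 (f = (9/7)*(-4) + 4 = -36/7 + 4 = -8/7 ≈ -1.1429)
(-48 + f)*(-46) = (-48 - 8/7)*(-46) = -344/7*(-46) = 15824/7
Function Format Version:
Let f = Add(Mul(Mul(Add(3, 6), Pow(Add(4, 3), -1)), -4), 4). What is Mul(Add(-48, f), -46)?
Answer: Rational(15824, 7) ≈ 2260.6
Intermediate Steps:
f = Rational(-8, 7) (f = Add(Mul(Mul(9, Pow(7, -1)), -4), 4) = Add(Mul(Mul(9, Rational(1, 7)), -4), 4) = Add(Mul(Rational(9, 7), -4), 4) = Add(Rational(-36, 7), 4) = Rational(-8, 7) ≈ -1.1429)
Mul(Add(-48, f), -46) = Mul(Add(-48, Rational(-8, 7)), -46) = Mul(Rational(-344, 7), -46) = Rational(15824, 7)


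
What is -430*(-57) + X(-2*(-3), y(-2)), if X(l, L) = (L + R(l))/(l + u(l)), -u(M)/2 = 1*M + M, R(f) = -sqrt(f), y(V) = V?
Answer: 220591/9 + sqrt(6)/18 ≈ 24510.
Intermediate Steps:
u(M) = -4*M (u(M) = -2*(1*M + M) = -2*(M + M) = -4*M)
X(l, L) = -(L - sqrt(l))/(3*l) (X(l, L) = (L - sqrt(l))/(l - 4*l) = (L - sqrt(l))/((-3*l)) = (L - sqrt(l))*(-1/(3*l)) = -(L - sqrt(l))/(3*l))
-430*(-57) + X(-2*(-3), y(-2)) = -430*(-57) + (sqrt(-2*(-3)) - 1*(-2))/(3*((-2*(-3)))) = 24510 + (1/3)*(sqrt(6) + 2)/6 = 24510 + (1/3)*(1/6)*(2 + sqrt(6)) = 24510 + (1/9 + sqrt(6)/18) = 220591/9 + sqrt(6)/18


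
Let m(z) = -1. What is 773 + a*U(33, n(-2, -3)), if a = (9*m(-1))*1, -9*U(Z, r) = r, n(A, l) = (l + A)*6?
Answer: 743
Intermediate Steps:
n(A, l) = 6*A + 6*l (n(A, l) = (A + l)*6 = 6*A + 6*l)
U(Z, r) = -r/9
a = -9 (a = (9*(-1))*1 = -9*1 = -9)
773 + a*U(33, n(-2, -3)) = 773 - (-1)*(6*(-2) + 6*(-3)) = 773 - (-1)*(-12 - 18) = 773 - (-1)*(-30) = 773 - 9*10/3 = 773 - 30 = 743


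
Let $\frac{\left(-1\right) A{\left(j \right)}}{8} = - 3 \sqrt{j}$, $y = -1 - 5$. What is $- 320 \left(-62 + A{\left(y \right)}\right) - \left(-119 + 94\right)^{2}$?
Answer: $19215 - 7680 i \sqrt{6} \approx 19215.0 - 18812.0 i$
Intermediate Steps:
$y = -6$ ($y = -1 - 5 = -6$)
$A{\left(j \right)} = 24 \sqrt{j}$ ($A{\left(j \right)} = - 8 \left(- 3 \sqrt{j}\right) = 24 \sqrt{j}$)
$- 320 \left(-62 + A{\left(y \right)}\right) - \left(-119 + 94\right)^{2} = - 320 \left(-62 + 24 \sqrt{-6}\right) - \left(-119 + 94\right)^{2} = - 320 \left(-62 + 24 i \sqrt{6}\right) - \left(-25\right)^{2} = - 320 \left(-62 + 24 i \sqrt{6}\right) - 625 = \left(19840 - 7680 i \sqrt{6}\right) - 625 = 19215 - 7680 i \sqrt{6}$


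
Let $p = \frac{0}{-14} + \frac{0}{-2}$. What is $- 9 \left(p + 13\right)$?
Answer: $-117$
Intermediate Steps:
$p = 0$ ($p = 0 \left(- \frac{1}{14}\right) + 0 \left(- \frac{1}{2}\right) = 0 + 0 = 0$)
$- 9 \left(p + 13\right) = - 9 \left(0 + 13\right) = \left(-9\right) 13 = -117$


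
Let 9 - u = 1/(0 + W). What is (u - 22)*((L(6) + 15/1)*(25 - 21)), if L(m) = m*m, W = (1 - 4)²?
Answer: -8024/3 ≈ -2674.7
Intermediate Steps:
W = 9 (W = (-3)² = 9)
L(m) = m²
u = 80/9 (u = 9 - 1/(0 + 9) = 9 - 1/9 = 9 - 1*⅑ = 9 - ⅑ = 80/9 ≈ 8.8889)
(u - 22)*((L(6) + 15/1)*(25 - 21)) = (80/9 - 22)*((6² + 15/1)*(25 - 21)) = -118*(36 + 15*1)*4/9 = -118*(36 + 15)*4/9 = -2006*4/3 = -118/9*204 = -8024/3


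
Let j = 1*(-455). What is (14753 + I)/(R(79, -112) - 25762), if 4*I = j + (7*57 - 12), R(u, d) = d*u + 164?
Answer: -2456/5741 ≈ -0.42780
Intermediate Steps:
j = -455
R(u, d) = 164 + d*u
I = -17 (I = (-455 + (7*57 - 12))/4 = (-455 + (399 - 12))/4 = (-455 + 387)/4 = (¼)*(-68) = -17)
(14753 + I)/(R(79, -112) - 25762) = (14753 - 17)/((164 - 112*79) - 25762) = 14736/((164 - 8848) - 25762) = 14736/(-8684 - 25762) = 14736/(-34446) = 14736*(-1/34446) = -2456/5741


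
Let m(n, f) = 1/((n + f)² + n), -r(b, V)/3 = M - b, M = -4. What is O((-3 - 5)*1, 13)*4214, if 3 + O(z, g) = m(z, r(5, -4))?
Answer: -4458412/353 ≈ -12630.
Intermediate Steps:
r(b, V) = 12 + 3*b (r(b, V) = -3*(-4 - b) = 12 + 3*b)
m(n, f) = 1/(n + (f + n)²) (m(n, f) = 1/((f + n)² + n) = 1/(n + (f + n)²))
O(z, g) = -3 + 1/(z + (27 + z)²) (O(z, g) = -3 + 1/(z + ((12 + 3*5) + z)²) = -3 + 1/(z + ((12 + 15) + z)²) = -3 + 1/(z + (27 + z)²))
O((-3 - 5)*1, 13)*4214 = (-3 + 1/((-3 - 5)*1 + (27 + (-3 - 5)*1)²))*4214 = (-3 + 1/(-8*1 + (27 - 8*1)²))*4214 = (-3 + 1/(-8 + (27 - 8)²))*4214 = (-3 + 1/(-8 + 19²))*4214 = (-3 + 1/(-8 + 361))*4214 = (-3 + 1/353)*4214 = -1058/353*4214 = -4458412/353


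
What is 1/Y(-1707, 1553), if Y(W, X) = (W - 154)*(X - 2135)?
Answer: 1/1083102 ≈ 9.2327e-7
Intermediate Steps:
Y(W, X) = (-2135 + X)*(-154 + W) (Y(W, X) = (-154 + W)*(-2135 + X) = (-2135 + X)*(-154 + W))
1/Y(-1707, 1553) = 1/(328790 - 2135*(-1707) - 154*1553 - 1707*1553) = 1/(328790 + 3644445 - 239162 - 2650971) = 1/1083102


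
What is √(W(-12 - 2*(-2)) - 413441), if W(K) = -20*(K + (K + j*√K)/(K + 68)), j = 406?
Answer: √(-3719505 - 2436*I*√2)/3 ≈ 0.29771 - 642.87*I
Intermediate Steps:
W(K) = -20*K - 20*(K + 406*√K)/(68 + K) (W(K) = -20*(K + (K + 406*√K)/(K + 68)) = -20*(K + (K + 406*√K)/(68 + K)) = -20*K - 20*(K + 406*√K)/(68 + K))
√(W(-12 - 2*(-2)) - 413441) = √(20*(-(-12 - 2*(-2))² - 406*√(-12 - 2*(-2)) - 69*(-12 - 2*(-2)))/(68 + (-12 - 2*(-2))) - 413441) = √(20*(-(-12 + 4)² - 406*√(-12 + 4) - 69*(-12 + 4))/(68 + (-12 + 4)) - 413441) = √(20*(-1*(-8)² - 812*I*√2 - 69*(-8))/(68 - 8) - 413441) = √(20*(-1*64 - 812*I*√2 + 552)/60 - 413441) = √(20*(1/60)*(-64 - 812*I*√2 + 552) - 413441) = √(20*(1/60)*(488 - 812*I*√2) - 413441) = √((488/3 - 812*I*√2/3) - 413441) = √(-1239835/3 - 812*I*√2/3)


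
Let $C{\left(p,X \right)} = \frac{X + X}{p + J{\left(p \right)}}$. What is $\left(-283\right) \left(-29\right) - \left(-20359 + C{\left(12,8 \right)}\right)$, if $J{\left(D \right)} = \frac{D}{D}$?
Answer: $\frac{371342}{13} \approx 28565.0$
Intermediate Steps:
$J{\left(D \right)} = 1$
$C{\left(p,X \right)} = \frac{2 X}{1 + p}$ ($C{\left(p,X \right)} = \frac{X + X}{p + 1} = \frac{2 X}{1 + p}$)
$\left(-283\right) \left(-29\right) - \left(-20359 + C{\left(12,8 \right)}\right) = \left(-283\right) \left(-29\right) + \left(20359 - 2 \cdot 8 \frac{1}{1 + 12}\right) = 8207 + \left(20359 - 2 \cdot 8 \cdot \frac{1}{13}\right) = 8207 + \left(20359 - \frac{16}{13}\right) = 8207 + \frac{264651}{13} = \frac{371342}{13}$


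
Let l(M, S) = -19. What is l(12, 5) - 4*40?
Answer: -179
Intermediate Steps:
l(12, 5) - 4*40 = -19 - 4*40 = -19 - 1*160 = -19 - 160 = -179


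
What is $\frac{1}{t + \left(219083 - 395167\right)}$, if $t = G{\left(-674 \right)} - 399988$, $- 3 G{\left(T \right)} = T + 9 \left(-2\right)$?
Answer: $- \frac{3}{1727524} \approx -1.7366 \cdot 10^{-6}$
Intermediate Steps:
$G{\left(T \right)} = 6 - \frac{T}{3}$ ($G{\left(T \right)} = - \frac{T + 9 \left(-2\right)}{3} = - \frac{T - 18}{3} = - \frac{-18 + T}{3} = 6 - \frac{T}{3}$)
$t = - \frac{1199272}{3}$ ($t = \left(6 - - \frac{674}{3}\right) - 399988 = \left(6 + \frac{674}{3}\right) - 399988 = \frac{692}{3} - 399988 = - \frac{1199272}{3} \approx -3.9976 \cdot 10^{5}$)
$\frac{1}{t + \left(219083 - 395167\right)} = \frac{1}{- \frac{1199272}{3} + \left(219083 - 395167\right)} = \frac{1}{- \frac{1199272}{3} - 176084} = \frac{1}{- \frac{1727524}{3}} = - \frac{3}{1727524}$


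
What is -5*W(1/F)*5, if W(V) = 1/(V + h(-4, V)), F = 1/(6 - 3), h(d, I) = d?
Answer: 25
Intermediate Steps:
F = ⅓ (F = 1/3 = ⅓ ≈ 0.33333)
W(V) = 1/(-4 + V) (W(V) = 1/(V - 4) = 1/(-4 + V))
-5*W(1/F)*5 = -5/(-4 + 1/(⅓))*5 = -5/(-4 + 3)*5 = -5/(-1)*5 = -5*(-1)*5 = 5*5 = 25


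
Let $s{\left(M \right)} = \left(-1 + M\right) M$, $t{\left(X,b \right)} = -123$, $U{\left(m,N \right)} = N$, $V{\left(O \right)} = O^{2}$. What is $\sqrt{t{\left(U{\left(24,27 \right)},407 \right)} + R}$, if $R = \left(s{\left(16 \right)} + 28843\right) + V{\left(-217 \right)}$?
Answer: $\sqrt{76049} \approx 275.77$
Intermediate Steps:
$s{\left(M \right)} = M \left(-1 + M\right)$
$R = 76172$ ($R = \left(16 \left(-1 + 16\right) + 28843\right) + \left(-217\right)^{2} = \left(16 \cdot 15 + 28843\right) + 47089 = \left(240 + 28843\right) + 47089 = 29083 + 47089 = 76172$)
$\sqrt{t{\left(U{\left(24,27 \right)},407 \right)} + R} = \sqrt{-123 + 76172} = \sqrt{76049}$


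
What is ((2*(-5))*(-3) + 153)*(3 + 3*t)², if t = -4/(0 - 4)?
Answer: 6588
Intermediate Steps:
t = 1 (t = -4/(-4) = -4*(-¼) = 1)
((2*(-5))*(-3) + 153)*(3 + 3*t)² = ((2*(-5))*(-3) + 153)*(3 + 3*1)² = (-10*(-3) + 153)*(3 + 3)² = (30 + 153)*6² = 183*36 = 6588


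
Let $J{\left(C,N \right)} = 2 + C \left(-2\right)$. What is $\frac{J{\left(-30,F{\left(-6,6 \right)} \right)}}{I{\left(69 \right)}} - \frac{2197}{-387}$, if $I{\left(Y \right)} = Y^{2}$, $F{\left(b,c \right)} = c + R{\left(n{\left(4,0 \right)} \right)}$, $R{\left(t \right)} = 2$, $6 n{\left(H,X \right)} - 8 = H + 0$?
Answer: $\frac{129431}{22747} \approx 5.69$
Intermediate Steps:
$n{\left(H,X \right)} = \frac{4}{3} + \frac{H}{6}$ ($n{\left(H,X \right)} = \frac{4}{3} + \frac{H + 0}{6} = \frac{4}{3} + \frac{H}{6}$)
$F{\left(b,c \right)} = 2 + c$ ($F{\left(b,c \right)} = c + 2 = 2 + c$)
$J{\left(C,N \right)} = 2 - 2 C$
$\frac{J{\left(-30,F{\left(-6,6 \right)} \right)}}{I{\left(69 \right)}} - \frac{2197}{-387} = \frac{2 - -60}{69^{2}} - \frac{2197}{-387} = \frac{2 + 60}{4761} - - \frac{2197}{387} = 62 \cdot \frac{1}{4761} + \frac{2197}{387} = \frac{62}{4761} + \frac{2197}{387} = \frac{129431}{22747}$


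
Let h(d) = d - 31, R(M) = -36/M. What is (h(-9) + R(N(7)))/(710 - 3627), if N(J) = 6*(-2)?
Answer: 37/2917 ≈ 0.012684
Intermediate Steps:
N(J) = -12
h(d) = -31 + d
(h(-9) + R(N(7)))/(710 - 3627) = ((-31 - 9) - 36/(-12))/(710 - 3627) = (-40 - 36*(-1/12))/(-2917) = (-40 + 3)*(-1/2917) = -37*(-1/2917) = 37/2917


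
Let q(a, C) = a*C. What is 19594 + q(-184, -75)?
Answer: 33394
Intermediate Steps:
q(a, C) = C*a
19594 + q(-184, -75) = 19594 - 75*(-184) = 19594 + 13800 = 33394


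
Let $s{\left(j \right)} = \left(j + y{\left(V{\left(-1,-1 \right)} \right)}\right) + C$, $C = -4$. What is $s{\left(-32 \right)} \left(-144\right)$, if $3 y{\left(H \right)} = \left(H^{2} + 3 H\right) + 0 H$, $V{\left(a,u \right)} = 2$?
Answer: $4704$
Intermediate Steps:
$y{\left(H \right)} = H + \frac{H^{2}}{3}$ ($y{\left(H \right)} = \frac{\left(H^{2} + 3 H\right) + 0 H}{3} = \frac{\left(H^{2} + 3 H\right) + 0}{3} = \frac{H^{2} + 3 H}{3} = H + \frac{H^{2}}{3}$)
$s{\left(j \right)} = - \frac{2}{3} + j$ ($s{\left(j \right)} = \left(j + \frac{1}{3} \cdot 2 \left(3 + 2\right)\right) - 4 = \left(j + \frac{1}{3} \cdot 2 \cdot 5\right) - 4 = \left(j + \frac{10}{3}\right) - 4 = \left(\frac{10}{3} + j\right) - 4 = - \frac{2}{3} + j$)
$s{\left(-32 \right)} \left(-144\right) = \left(- \frac{2}{3} - 32\right) \left(-144\right) = \left(- \frac{98}{3}\right) \left(-144\right) = 4704$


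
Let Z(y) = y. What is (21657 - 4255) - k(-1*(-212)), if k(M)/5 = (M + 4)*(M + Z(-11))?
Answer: -199678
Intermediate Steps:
k(M) = 5*(-11 + M)*(4 + M) (k(M) = 5*((M + 4)*(M - 11)) = 5*((4 + M)*(-11 + M)) = 5*((-11 + M)*(4 + M)) = 5*(-11 + M)*(4 + M))
(21657 - 4255) - k(-1*(-212)) = (21657 - 4255) - (-220 - (-35)*(-212) + 5*(-1*(-212))²) = 17402 - (-220 - 35*212 + 5*212²) = 17402 - (-220 - 7420 + 5*44944) = 17402 - (-220 - 7420 + 224720) = 17402 - 1*217080 = 17402 - 217080 = -199678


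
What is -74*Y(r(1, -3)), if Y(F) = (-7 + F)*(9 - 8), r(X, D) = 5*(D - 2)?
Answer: 2368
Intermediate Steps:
r(X, D) = -10 + 5*D (r(X, D) = 5*(-2 + D) = -10 + 5*D)
Y(F) = -7 + F (Y(F) = (-7 + F)*1 = -7 + F)
-74*Y(r(1, -3)) = -74*(-7 + (-10 + 5*(-3))) = -74*(-7 + (-10 - 15)) = -74*(-7 - 25) = -74*(-32) = 2368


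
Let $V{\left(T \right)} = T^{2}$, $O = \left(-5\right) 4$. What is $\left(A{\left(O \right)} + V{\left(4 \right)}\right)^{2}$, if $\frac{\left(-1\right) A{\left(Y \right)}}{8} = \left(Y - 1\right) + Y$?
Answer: $118336$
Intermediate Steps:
$O = -20$
$A{\left(Y \right)} = 8 - 16 Y$ ($A{\left(Y \right)} = - 8 \left(\left(Y - 1\right) + Y\right) = - 8 \left(\left(-1 + Y\right) + Y\right) = - 8 \left(-1 + 2 Y\right) = 8 - 16 Y$)
$\left(A{\left(O \right)} + V{\left(4 \right)}\right)^{2} = \left(\left(8 - -320\right) + 4^{2}\right)^{2} = \left(\left(8 + 320\right) + 16\right)^{2} = \left(328 + 16\right)^{2} = 344^{2} = 118336$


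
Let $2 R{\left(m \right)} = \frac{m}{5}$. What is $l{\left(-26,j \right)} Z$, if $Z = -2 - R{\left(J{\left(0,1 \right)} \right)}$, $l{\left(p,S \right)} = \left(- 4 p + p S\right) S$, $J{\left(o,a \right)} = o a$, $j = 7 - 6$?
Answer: $-156$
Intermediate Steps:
$j = 1$
$J{\left(o,a \right)} = a o$
$R{\left(m \right)} = \frac{m}{10}$ ($R{\left(m \right)} = \frac{m \frac{1}{5}}{2} = \frac{\frac{1}{5} m}{2} = \frac{m}{10}$)
$l{\left(p,S \right)} = S \left(- 4 p + S p\right)$ ($l{\left(p,S \right)} = \left(- 4 p + S p\right) S = S \left(- 4 p + S p\right)$)
$Z = -2$ ($Z = -2 - \frac{1 \cdot 0}{10} = -2 - \frac{1}{10} \cdot 0 = -2 - 0 = -2 + 0 = -2$)
$l{\left(-26,j \right)} Z = 1 \left(-26\right) \left(-4 + 1\right) \left(-2\right) = 1 \left(-26\right) \left(-3\right) \left(-2\right) = 78 \left(-2\right) = -156$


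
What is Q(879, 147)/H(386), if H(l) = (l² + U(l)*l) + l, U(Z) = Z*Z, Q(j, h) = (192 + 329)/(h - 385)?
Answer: -521/13723517444 ≈ -3.7964e-8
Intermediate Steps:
Q(j, h) = 521/(-385 + h)
U(Z) = Z²
H(l) = l + l² + l³ (H(l) = (l² + l²*l) + l = (l² + l³) + l = l + l² + l³)
Q(879, 147)/H(386) = (521/(-385 + 147))/((386*(1 + 386 + 386²))) = (521/(-238))/((386*(1 + 386 + 148996))) = (521*(-1/238))/((386*149383)) = -521/238/57661838 = -521/238*1/57661838 = -521/13723517444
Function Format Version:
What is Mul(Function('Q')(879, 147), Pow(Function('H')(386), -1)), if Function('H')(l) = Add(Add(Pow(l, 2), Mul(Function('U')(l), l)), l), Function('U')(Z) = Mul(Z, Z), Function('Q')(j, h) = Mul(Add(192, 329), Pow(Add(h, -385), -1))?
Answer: Rational(-521, 13723517444) ≈ -3.7964e-8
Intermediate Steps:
Function('Q')(j, h) = Mul(521, Pow(Add(-385, h), -1))
Function('U')(Z) = Pow(Z, 2)
Function('H')(l) = Add(l, Pow(l, 2), Pow(l, 3)) (Function('H')(l) = Add(Add(Pow(l, 2), Mul(Pow(l, 2), l)), l) = Add(Add(Pow(l, 2), Pow(l, 3)), l) = Add(l, Pow(l, 2), Pow(l, 3)))
Mul(Function('Q')(879, 147), Pow(Function('H')(386), -1)) = Mul(Mul(521, Pow(Add(-385, 147), -1)), Pow(Mul(386, Add(1, 386, Pow(386, 2))), -1)) = Mul(Mul(521, Pow(-238, -1)), Pow(Mul(386, Add(1, 386, 148996)), -1)) = Mul(Mul(521, Rational(-1, 238)), Pow(Mul(386, 149383), -1)) = Mul(Rational(-521, 238), Pow(57661838, -1)) = Mul(Rational(-521, 238), Rational(1, 57661838)) = Rational(-521, 13723517444)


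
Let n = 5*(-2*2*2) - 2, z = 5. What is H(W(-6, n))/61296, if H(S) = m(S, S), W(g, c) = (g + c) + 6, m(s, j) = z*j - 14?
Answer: -14/3831 ≈ -0.0036544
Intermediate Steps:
m(s, j) = -14 + 5*j (m(s, j) = 5*j - 14 = -14 + 5*j)
n = -42 (n = 5*(-4*2) - 2 = 5*(-8) - 2 = -40 - 2 = -42)
W(g, c) = 6 + c + g (W(g, c) = (c + g) + 6 = 6 + c + g)
H(S) = -14 + 5*S
H(W(-6, n))/61296 = (-14 + 5*(6 - 42 - 6))/61296 = (-14 + 5*(-42))*(1/61296) = (-14 - 210)*(1/61296) = -224*1/61296 = -14/3831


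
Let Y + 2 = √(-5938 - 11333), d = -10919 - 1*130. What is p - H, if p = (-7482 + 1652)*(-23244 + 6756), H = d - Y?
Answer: 96136087 + 3*I*√1919 ≈ 9.6136e+7 + 131.42*I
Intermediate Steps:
d = -11049 (d = -10919 - 130 = -11049)
Y = -2 + 3*I*√1919 (Y = -2 + √(-5938 - 11333) = -2 + √(-17271) = -2 + 3*I*√1919 ≈ -2.0 + 131.42*I)
H = -11047 - 3*I*√1919 (H = -11049 - (-2 + 3*I*√1919) = -11049 + (2 - 3*I*√1919) = -11047 - 3*I*√1919 ≈ -11047.0 - 131.42*I)
p = 96125040 (p = -5830*(-16488) = 96125040)
p - H = 96125040 - (-11047 - 3*I*√1919) = 96125040 + (11047 + 3*I*√1919) = 96136087 + 3*I*√1919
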